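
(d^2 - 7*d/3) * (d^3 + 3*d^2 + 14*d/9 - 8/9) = d^5 + 2*d^4/3 - 49*d^3/9 - 122*d^2/27 + 56*d/27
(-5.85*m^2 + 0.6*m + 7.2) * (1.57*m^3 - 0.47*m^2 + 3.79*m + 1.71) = -9.1845*m^5 + 3.6915*m^4 - 11.1495*m^3 - 11.1135*m^2 + 28.314*m + 12.312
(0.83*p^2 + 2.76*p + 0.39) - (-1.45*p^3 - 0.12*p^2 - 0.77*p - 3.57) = 1.45*p^3 + 0.95*p^2 + 3.53*p + 3.96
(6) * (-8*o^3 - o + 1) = -48*o^3 - 6*o + 6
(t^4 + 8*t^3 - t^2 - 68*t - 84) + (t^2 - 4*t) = t^4 + 8*t^3 - 72*t - 84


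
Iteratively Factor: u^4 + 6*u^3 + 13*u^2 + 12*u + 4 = (u + 2)*(u^3 + 4*u^2 + 5*u + 2) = (u + 1)*(u + 2)*(u^2 + 3*u + 2) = (u + 1)*(u + 2)^2*(u + 1)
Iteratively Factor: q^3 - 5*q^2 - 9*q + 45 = (q - 3)*(q^2 - 2*q - 15) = (q - 3)*(q + 3)*(q - 5)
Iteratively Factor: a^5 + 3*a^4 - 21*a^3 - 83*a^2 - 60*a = (a + 1)*(a^4 + 2*a^3 - 23*a^2 - 60*a) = (a + 1)*(a + 3)*(a^3 - a^2 - 20*a) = (a - 5)*(a + 1)*(a + 3)*(a^2 + 4*a) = (a - 5)*(a + 1)*(a + 3)*(a + 4)*(a)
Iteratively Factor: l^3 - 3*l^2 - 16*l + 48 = (l - 3)*(l^2 - 16) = (l - 4)*(l - 3)*(l + 4)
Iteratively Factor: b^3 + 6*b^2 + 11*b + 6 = (b + 3)*(b^2 + 3*b + 2) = (b + 1)*(b + 3)*(b + 2)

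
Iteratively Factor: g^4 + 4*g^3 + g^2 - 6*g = (g)*(g^3 + 4*g^2 + g - 6) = g*(g - 1)*(g^2 + 5*g + 6) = g*(g - 1)*(g + 2)*(g + 3)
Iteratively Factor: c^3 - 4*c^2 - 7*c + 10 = (c - 5)*(c^2 + c - 2) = (c - 5)*(c + 2)*(c - 1)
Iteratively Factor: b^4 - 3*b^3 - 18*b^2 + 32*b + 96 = (b + 2)*(b^3 - 5*b^2 - 8*b + 48) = (b - 4)*(b + 2)*(b^2 - b - 12) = (b - 4)*(b + 2)*(b + 3)*(b - 4)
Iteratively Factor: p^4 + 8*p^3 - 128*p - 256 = (p - 4)*(p^3 + 12*p^2 + 48*p + 64) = (p - 4)*(p + 4)*(p^2 + 8*p + 16) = (p - 4)*(p + 4)^2*(p + 4)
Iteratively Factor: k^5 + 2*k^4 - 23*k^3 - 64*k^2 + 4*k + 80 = (k + 4)*(k^4 - 2*k^3 - 15*k^2 - 4*k + 20) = (k + 2)*(k + 4)*(k^3 - 4*k^2 - 7*k + 10) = (k + 2)^2*(k + 4)*(k^2 - 6*k + 5) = (k - 1)*(k + 2)^2*(k + 4)*(k - 5)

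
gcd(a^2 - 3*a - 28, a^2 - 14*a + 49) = a - 7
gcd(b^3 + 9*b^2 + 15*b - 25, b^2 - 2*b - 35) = b + 5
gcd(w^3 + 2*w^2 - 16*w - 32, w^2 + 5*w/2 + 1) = w + 2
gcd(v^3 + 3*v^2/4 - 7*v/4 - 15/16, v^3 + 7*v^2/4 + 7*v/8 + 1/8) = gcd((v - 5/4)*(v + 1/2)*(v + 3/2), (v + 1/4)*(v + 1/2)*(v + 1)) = v + 1/2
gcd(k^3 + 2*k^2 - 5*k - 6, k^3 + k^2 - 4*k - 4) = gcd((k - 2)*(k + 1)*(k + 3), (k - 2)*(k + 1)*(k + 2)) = k^2 - k - 2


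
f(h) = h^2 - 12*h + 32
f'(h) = 2*h - 12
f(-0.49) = 38.12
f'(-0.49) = -12.98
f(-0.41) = 37.09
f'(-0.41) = -12.82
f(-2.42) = 66.90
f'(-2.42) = -16.84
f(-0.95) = 44.30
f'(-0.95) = -13.90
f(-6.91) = 162.67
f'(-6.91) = -25.82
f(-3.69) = 89.90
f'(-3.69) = -19.38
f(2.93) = 5.42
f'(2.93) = -6.14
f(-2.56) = 69.27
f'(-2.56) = -17.12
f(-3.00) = 77.00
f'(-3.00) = -18.00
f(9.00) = 5.00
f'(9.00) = 6.00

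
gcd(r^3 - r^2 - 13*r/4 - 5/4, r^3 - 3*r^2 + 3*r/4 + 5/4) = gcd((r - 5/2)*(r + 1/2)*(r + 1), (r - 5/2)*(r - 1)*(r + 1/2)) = r^2 - 2*r - 5/4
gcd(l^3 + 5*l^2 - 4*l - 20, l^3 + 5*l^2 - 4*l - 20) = l^3 + 5*l^2 - 4*l - 20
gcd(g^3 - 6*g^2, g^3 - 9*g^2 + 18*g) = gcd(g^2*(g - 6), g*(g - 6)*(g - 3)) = g^2 - 6*g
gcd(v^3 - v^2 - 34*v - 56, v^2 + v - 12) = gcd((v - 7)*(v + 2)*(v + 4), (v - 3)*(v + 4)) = v + 4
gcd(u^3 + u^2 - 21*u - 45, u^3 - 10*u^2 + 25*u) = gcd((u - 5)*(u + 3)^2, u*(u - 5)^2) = u - 5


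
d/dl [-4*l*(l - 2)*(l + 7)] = -12*l^2 - 40*l + 56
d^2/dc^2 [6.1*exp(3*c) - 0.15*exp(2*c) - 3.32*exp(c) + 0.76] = (54.9*exp(2*c) - 0.6*exp(c) - 3.32)*exp(c)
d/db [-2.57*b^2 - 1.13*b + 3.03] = -5.14*b - 1.13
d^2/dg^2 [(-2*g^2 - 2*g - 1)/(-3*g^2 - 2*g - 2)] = 2*(6*g^3 - 9*g^2 - 18*g - 2)/(27*g^6 + 54*g^5 + 90*g^4 + 80*g^3 + 60*g^2 + 24*g + 8)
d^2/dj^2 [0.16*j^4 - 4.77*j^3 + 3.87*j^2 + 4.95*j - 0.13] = 1.92*j^2 - 28.62*j + 7.74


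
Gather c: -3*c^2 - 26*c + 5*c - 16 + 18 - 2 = -3*c^2 - 21*c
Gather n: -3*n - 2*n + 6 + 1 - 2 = 5 - 5*n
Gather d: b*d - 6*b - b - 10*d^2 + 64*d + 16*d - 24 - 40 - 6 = -7*b - 10*d^2 + d*(b + 80) - 70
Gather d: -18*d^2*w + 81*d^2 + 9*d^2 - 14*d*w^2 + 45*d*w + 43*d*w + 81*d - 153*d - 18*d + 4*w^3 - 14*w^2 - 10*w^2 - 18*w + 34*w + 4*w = d^2*(90 - 18*w) + d*(-14*w^2 + 88*w - 90) + 4*w^3 - 24*w^2 + 20*w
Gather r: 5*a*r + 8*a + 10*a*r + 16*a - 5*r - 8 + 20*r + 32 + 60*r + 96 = 24*a + r*(15*a + 75) + 120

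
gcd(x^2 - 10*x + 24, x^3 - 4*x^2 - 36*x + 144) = x^2 - 10*x + 24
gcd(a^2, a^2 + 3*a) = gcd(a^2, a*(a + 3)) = a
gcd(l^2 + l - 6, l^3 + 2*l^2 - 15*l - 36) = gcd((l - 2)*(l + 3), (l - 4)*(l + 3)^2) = l + 3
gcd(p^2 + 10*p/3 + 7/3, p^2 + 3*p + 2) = p + 1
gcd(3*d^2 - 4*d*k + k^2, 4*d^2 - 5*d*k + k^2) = d - k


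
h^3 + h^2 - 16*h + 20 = (h - 2)^2*(h + 5)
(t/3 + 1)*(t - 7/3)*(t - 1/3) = t^3/3 + t^2/9 - 65*t/27 + 7/9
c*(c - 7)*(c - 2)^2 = c^4 - 11*c^3 + 32*c^2 - 28*c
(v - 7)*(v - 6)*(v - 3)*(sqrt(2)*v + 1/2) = sqrt(2)*v^4 - 16*sqrt(2)*v^3 + v^3/2 - 8*v^2 + 81*sqrt(2)*v^2 - 126*sqrt(2)*v + 81*v/2 - 63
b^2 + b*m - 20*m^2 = (b - 4*m)*(b + 5*m)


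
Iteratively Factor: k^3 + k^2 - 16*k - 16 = (k + 4)*(k^2 - 3*k - 4) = (k - 4)*(k + 4)*(k + 1)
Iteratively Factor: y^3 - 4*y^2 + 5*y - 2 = (y - 2)*(y^2 - 2*y + 1) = (y - 2)*(y - 1)*(y - 1)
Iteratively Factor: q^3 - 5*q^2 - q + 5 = (q - 1)*(q^2 - 4*q - 5) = (q - 5)*(q - 1)*(q + 1)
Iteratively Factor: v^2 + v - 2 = (v + 2)*(v - 1)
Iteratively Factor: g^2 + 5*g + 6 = (g + 2)*(g + 3)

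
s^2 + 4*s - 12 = (s - 2)*(s + 6)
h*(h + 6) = h^2 + 6*h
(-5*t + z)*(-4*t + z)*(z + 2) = 20*t^2*z + 40*t^2 - 9*t*z^2 - 18*t*z + z^3 + 2*z^2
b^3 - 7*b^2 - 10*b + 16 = (b - 8)*(b - 1)*(b + 2)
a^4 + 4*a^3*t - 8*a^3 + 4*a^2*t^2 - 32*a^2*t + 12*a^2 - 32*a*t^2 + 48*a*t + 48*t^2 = (a - 6)*(a - 2)*(a + 2*t)^2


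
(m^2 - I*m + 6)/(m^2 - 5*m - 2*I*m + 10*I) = (m^2 - I*m + 6)/(m^2 - 5*m - 2*I*m + 10*I)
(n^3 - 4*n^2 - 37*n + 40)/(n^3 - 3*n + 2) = (n^2 - 3*n - 40)/(n^2 + n - 2)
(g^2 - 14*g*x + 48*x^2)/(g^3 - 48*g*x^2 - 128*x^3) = (g - 6*x)/(g^2 + 8*g*x + 16*x^2)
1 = 1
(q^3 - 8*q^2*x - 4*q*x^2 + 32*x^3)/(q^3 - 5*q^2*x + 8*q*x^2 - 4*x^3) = (q^2 - 6*q*x - 16*x^2)/(q^2 - 3*q*x + 2*x^2)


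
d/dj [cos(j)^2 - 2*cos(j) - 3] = 2*(1 - cos(j))*sin(j)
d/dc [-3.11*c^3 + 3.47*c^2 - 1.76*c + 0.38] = -9.33*c^2 + 6.94*c - 1.76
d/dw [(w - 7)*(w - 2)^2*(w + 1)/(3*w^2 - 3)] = 2*(w^3 - 7*w^2 + 11*w - 2)/(3*(w^2 - 2*w + 1))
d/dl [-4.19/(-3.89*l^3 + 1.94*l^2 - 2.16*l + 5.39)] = (-48.8973*l^2 + 16.2572*l - 9.0504)/(3.89*l^3 - 1.94*l^2 + 2.16*l - 5.39)^2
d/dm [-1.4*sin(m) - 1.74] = -1.4*cos(m)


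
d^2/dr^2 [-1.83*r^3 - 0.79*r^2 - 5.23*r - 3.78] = -10.98*r - 1.58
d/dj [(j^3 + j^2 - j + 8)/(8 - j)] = j*(-2*j^2 + 23*j + 16)/(j^2 - 16*j + 64)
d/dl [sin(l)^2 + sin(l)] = sin(2*l) + cos(l)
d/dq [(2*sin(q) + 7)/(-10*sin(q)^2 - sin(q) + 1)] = (20*sin(q)^2 + 140*sin(q) + 9)*cos(q)/(10*sin(q)^2 + sin(q) - 1)^2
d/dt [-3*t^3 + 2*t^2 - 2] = t*(4 - 9*t)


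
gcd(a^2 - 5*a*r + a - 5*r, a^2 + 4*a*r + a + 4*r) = a + 1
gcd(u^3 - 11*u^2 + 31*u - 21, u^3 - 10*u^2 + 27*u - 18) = u^2 - 4*u + 3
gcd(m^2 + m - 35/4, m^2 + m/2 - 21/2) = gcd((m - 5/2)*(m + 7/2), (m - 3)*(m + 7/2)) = m + 7/2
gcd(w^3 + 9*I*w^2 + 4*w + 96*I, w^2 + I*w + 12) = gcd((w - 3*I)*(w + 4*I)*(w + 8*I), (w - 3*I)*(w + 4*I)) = w^2 + I*w + 12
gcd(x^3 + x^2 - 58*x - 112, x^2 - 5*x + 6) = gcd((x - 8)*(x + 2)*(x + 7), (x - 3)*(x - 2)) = 1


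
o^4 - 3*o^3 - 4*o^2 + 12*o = o*(o - 3)*(o - 2)*(o + 2)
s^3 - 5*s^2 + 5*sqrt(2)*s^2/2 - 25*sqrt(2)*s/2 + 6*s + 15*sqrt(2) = (s - 3)*(s - 2)*(s + 5*sqrt(2)/2)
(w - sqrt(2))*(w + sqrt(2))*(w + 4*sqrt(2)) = w^3 + 4*sqrt(2)*w^2 - 2*w - 8*sqrt(2)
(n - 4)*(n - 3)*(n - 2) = n^3 - 9*n^2 + 26*n - 24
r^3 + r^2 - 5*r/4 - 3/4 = (r - 1)*(r + 1/2)*(r + 3/2)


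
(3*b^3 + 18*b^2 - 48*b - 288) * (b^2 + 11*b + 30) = 3*b^5 + 51*b^4 + 240*b^3 - 276*b^2 - 4608*b - 8640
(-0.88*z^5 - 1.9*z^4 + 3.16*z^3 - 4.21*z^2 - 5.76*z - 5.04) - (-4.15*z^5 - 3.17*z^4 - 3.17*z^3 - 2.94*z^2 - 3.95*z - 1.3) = 3.27*z^5 + 1.27*z^4 + 6.33*z^3 - 1.27*z^2 - 1.81*z - 3.74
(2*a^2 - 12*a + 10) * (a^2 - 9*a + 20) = 2*a^4 - 30*a^3 + 158*a^2 - 330*a + 200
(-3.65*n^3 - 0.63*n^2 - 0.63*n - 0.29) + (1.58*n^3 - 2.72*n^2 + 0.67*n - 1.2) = -2.07*n^3 - 3.35*n^2 + 0.04*n - 1.49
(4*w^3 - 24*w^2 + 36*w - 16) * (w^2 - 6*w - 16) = 4*w^5 - 48*w^4 + 116*w^3 + 152*w^2 - 480*w + 256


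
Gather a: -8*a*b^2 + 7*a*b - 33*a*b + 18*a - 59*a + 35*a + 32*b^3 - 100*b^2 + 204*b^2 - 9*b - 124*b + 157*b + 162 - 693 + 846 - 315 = a*(-8*b^2 - 26*b - 6) + 32*b^3 + 104*b^2 + 24*b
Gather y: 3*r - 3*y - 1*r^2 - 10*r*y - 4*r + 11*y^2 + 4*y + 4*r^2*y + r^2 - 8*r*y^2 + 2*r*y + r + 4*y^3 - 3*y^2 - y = 4*y^3 + y^2*(8 - 8*r) + y*(4*r^2 - 8*r)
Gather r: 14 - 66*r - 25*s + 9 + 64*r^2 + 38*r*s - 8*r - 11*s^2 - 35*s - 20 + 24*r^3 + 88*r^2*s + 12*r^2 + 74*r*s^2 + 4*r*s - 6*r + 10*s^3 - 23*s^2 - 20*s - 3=24*r^3 + r^2*(88*s + 76) + r*(74*s^2 + 42*s - 80) + 10*s^3 - 34*s^2 - 80*s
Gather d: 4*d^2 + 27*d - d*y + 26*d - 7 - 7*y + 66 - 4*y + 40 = 4*d^2 + d*(53 - y) - 11*y + 99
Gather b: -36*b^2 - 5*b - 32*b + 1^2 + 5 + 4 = -36*b^2 - 37*b + 10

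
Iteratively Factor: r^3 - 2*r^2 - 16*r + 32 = (r - 4)*(r^2 + 2*r - 8) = (r - 4)*(r - 2)*(r + 4)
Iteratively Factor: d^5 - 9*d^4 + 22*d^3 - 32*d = (d + 1)*(d^4 - 10*d^3 + 32*d^2 - 32*d) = (d - 4)*(d + 1)*(d^3 - 6*d^2 + 8*d) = (d - 4)^2*(d + 1)*(d^2 - 2*d) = (d - 4)^2*(d - 2)*(d + 1)*(d)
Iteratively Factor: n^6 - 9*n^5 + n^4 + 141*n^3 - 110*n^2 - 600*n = (n - 5)*(n^5 - 4*n^4 - 19*n^3 + 46*n^2 + 120*n) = (n - 5)*(n + 2)*(n^4 - 6*n^3 - 7*n^2 + 60*n) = n*(n - 5)*(n + 2)*(n^3 - 6*n^2 - 7*n + 60) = n*(n - 5)*(n + 2)*(n + 3)*(n^2 - 9*n + 20) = n*(n - 5)*(n - 4)*(n + 2)*(n + 3)*(n - 5)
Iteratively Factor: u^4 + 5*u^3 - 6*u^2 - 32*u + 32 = (u + 4)*(u^3 + u^2 - 10*u + 8) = (u + 4)^2*(u^2 - 3*u + 2) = (u - 1)*(u + 4)^2*(u - 2)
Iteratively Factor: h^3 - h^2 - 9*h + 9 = (h - 3)*(h^2 + 2*h - 3) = (h - 3)*(h + 3)*(h - 1)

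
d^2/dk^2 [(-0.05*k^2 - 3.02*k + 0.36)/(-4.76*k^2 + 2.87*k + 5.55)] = (138.218024*k^3 - 41.015016*k^2 + 508.202352*k - 118.079418)/(107.850176*k^6 - 195.081936*k^5 - 259.626108*k^4 + 431.278057*k^3 + 302.715315*k^2 - 265.209525*k - 170.953875)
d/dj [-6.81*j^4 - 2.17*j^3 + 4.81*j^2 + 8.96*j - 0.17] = -27.24*j^3 - 6.51*j^2 + 9.62*j + 8.96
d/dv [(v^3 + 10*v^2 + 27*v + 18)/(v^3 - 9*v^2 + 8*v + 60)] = (-19*v^4 - 38*v^3 + 449*v^2 + 1524*v + 1476)/(v^6 - 18*v^5 + 97*v^4 - 24*v^3 - 1016*v^2 + 960*v + 3600)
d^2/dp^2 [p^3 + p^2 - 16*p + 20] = 6*p + 2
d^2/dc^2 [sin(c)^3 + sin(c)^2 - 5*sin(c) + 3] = -9*sin(c)^3 - 4*sin(c)^2 + 11*sin(c) + 2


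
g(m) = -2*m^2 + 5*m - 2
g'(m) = 5 - 4*m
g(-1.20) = -10.88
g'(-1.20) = 9.80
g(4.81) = -24.22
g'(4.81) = -14.24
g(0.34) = -0.53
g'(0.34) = 3.64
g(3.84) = -12.29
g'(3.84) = -10.36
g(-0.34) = -3.93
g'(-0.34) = 6.36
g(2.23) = -0.80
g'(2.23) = -3.92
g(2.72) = -3.20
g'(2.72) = -5.88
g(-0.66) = -6.17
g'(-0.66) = 7.64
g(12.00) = -230.00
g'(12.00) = -43.00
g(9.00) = -119.00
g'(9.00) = -31.00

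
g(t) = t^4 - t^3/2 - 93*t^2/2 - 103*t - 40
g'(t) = 4*t^3 - 3*t^2/2 - 93*t - 103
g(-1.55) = 15.57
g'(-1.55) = 22.65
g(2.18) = -468.12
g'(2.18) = -271.43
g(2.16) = -462.70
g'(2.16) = -270.57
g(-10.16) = 7386.40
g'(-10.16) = -3508.05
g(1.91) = -396.54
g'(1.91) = -258.23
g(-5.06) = 10.93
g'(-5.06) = -189.04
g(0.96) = -181.33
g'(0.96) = -190.12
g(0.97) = -183.23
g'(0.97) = -190.97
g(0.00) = -40.00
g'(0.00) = -103.00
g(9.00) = 1463.00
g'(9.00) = 1854.50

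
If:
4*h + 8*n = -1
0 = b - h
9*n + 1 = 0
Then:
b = -1/36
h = -1/36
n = -1/9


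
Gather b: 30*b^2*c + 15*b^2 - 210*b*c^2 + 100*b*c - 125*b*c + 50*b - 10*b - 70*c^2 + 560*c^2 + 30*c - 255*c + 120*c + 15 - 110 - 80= b^2*(30*c + 15) + b*(-210*c^2 - 25*c + 40) + 490*c^2 - 105*c - 175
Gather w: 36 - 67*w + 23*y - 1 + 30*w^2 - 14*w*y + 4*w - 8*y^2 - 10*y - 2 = 30*w^2 + w*(-14*y - 63) - 8*y^2 + 13*y + 33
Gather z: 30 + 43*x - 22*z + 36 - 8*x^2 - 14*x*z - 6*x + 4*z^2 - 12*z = -8*x^2 + 37*x + 4*z^2 + z*(-14*x - 34) + 66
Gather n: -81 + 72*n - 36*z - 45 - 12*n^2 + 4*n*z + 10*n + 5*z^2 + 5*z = -12*n^2 + n*(4*z + 82) + 5*z^2 - 31*z - 126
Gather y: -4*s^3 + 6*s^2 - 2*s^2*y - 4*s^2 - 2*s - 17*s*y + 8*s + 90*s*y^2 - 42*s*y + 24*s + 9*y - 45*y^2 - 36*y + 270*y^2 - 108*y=-4*s^3 + 2*s^2 + 30*s + y^2*(90*s + 225) + y*(-2*s^2 - 59*s - 135)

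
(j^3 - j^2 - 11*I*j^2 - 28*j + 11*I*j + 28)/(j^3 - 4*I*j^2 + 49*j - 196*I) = (j - 1)/(j + 7*I)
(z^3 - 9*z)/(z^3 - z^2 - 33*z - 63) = z*(z - 3)/(z^2 - 4*z - 21)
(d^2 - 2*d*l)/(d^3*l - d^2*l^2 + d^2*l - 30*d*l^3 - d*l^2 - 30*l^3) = d*(-d + 2*l)/(l*(-d^3 + d^2*l - d^2 + 30*d*l^2 + d*l + 30*l^2))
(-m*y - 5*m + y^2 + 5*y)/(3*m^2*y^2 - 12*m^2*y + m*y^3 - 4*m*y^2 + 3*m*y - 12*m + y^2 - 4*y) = (-m*y - 5*m + y^2 + 5*y)/(3*m^2*y^2 - 12*m^2*y + m*y^3 - 4*m*y^2 + 3*m*y - 12*m + y^2 - 4*y)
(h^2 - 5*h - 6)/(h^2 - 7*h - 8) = (h - 6)/(h - 8)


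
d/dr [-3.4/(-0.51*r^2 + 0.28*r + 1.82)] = (0.952 - 3.468*r)/(-0.51*r^2 + 0.28*r + 1.82)^2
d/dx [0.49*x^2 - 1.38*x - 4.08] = 0.98*x - 1.38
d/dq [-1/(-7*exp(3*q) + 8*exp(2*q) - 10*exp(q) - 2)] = (-21*exp(2*q) + 16*exp(q) - 10)*exp(q)/(7*exp(3*q) - 8*exp(2*q) + 10*exp(q) + 2)^2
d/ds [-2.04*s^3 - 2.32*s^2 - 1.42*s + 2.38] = -6.12*s^2 - 4.64*s - 1.42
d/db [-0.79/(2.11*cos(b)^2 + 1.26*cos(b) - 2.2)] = -(3.3338*cos(b) + 0.9954)*sin(b)/(2.11*cos(b)^2 + 1.26*cos(b) - 2.2)^2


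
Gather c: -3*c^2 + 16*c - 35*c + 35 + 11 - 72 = -3*c^2 - 19*c - 26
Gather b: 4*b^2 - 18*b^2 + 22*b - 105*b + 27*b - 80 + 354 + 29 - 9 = -14*b^2 - 56*b + 294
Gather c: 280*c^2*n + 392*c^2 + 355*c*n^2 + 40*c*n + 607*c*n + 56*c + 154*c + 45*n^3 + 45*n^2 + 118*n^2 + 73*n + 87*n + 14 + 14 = c^2*(280*n + 392) + c*(355*n^2 + 647*n + 210) + 45*n^3 + 163*n^2 + 160*n + 28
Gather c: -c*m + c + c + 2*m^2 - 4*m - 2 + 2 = c*(2 - m) + 2*m^2 - 4*m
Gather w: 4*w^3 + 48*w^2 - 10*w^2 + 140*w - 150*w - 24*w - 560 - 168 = 4*w^3 + 38*w^2 - 34*w - 728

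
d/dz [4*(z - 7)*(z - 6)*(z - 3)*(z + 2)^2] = 20*z^4 - 192*z^3 + 252*z^2 + 1072*z - 720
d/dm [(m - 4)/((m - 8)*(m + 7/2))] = 4*(-m^2 + 8*m - 46)/(4*m^4 - 36*m^3 - 143*m^2 + 1008*m + 3136)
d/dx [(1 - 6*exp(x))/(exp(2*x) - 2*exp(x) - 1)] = 2*(3*exp(2*x) - exp(x) + 4)*exp(x)/(exp(4*x) - 4*exp(3*x) + 2*exp(2*x) + 4*exp(x) + 1)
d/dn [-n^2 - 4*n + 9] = -2*n - 4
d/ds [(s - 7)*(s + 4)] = 2*s - 3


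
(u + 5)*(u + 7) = u^2 + 12*u + 35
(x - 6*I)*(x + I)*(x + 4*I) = x^3 - I*x^2 + 26*x + 24*I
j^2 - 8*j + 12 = (j - 6)*(j - 2)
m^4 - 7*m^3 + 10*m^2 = m^2*(m - 5)*(m - 2)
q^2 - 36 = (q - 6)*(q + 6)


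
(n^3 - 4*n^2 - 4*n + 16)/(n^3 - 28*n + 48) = (n + 2)/(n + 6)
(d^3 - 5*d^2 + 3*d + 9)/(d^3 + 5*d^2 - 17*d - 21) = (d - 3)/(d + 7)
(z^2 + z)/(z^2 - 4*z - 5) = z/(z - 5)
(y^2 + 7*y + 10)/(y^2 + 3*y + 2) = (y + 5)/(y + 1)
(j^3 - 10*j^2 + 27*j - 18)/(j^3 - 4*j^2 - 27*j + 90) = (j - 1)/(j + 5)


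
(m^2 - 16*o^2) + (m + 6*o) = m^2 + m - 16*o^2 + 6*o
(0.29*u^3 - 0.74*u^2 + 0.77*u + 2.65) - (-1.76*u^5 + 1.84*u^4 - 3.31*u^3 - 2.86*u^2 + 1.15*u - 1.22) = 1.76*u^5 - 1.84*u^4 + 3.6*u^3 + 2.12*u^2 - 0.38*u + 3.87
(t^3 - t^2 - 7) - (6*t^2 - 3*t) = t^3 - 7*t^2 + 3*t - 7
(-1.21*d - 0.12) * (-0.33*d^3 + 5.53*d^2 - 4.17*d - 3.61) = 0.3993*d^4 - 6.6517*d^3 + 4.3821*d^2 + 4.8685*d + 0.4332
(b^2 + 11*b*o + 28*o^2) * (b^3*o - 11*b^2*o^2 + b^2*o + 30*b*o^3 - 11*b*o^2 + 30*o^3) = b^5*o + b^4*o - 63*b^3*o^3 + 22*b^2*o^4 - 63*b^2*o^3 + 840*b*o^5 + 22*b*o^4 + 840*o^5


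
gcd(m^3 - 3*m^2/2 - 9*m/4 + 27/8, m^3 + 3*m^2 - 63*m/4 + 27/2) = m^2 - 3*m + 9/4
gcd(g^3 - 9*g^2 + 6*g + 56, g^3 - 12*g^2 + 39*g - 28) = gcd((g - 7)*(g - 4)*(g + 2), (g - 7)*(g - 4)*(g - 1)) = g^2 - 11*g + 28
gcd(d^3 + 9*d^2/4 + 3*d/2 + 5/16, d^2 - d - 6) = 1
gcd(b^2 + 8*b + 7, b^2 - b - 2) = b + 1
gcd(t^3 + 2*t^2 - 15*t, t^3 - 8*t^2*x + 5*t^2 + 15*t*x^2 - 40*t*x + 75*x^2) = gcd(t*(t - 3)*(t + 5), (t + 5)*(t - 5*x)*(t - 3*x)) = t + 5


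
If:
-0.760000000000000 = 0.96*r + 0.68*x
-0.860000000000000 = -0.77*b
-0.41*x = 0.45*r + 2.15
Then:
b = 1.12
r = 13.13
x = -19.66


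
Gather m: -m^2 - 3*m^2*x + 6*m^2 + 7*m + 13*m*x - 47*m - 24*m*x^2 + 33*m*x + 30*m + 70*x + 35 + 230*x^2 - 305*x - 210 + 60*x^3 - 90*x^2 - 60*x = m^2*(5 - 3*x) + m*(-24*x^2 + 46*x - 10) + 60*x^3 + 140*x^2 - 295*x - 175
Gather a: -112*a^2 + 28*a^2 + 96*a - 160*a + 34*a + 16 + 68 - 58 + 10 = -84*a^2 - 30*a + 36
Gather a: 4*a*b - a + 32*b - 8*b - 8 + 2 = a*(4*b - 1) + 24*b - 6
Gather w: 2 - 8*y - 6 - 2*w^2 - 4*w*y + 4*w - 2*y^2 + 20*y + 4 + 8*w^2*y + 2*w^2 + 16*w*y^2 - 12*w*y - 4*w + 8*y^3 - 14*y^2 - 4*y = 8*w^2*y + w*(16*y^2 - 16*y) + 8*y^3 - 16*y^2 + 8*y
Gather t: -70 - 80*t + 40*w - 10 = -80*t + 40*w - 80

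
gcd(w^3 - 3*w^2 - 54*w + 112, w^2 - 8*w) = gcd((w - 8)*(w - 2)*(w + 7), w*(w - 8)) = w - 8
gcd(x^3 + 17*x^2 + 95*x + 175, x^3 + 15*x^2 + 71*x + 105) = x^2 + 12*x + 35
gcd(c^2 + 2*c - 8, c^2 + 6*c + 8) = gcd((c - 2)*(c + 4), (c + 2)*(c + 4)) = c + 4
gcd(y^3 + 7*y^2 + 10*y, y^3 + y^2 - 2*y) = y^2 + 2*y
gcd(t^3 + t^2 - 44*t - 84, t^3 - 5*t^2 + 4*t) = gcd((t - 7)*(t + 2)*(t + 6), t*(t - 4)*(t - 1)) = 1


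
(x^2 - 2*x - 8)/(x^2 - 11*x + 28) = (x + 2)/(x - 7)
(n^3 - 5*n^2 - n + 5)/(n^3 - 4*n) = (n^3 - 5*n^2 - n + 5)/(n*(n^2 - 4))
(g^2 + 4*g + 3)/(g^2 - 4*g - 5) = (g + 3)/(g - 5)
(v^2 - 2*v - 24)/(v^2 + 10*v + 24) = (v - 6)/(v + 6)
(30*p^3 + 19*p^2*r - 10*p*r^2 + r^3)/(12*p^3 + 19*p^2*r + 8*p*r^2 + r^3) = (30*p^2 - 11*p*r + r^2)/(12*p^2 + 7*p*r + r^2)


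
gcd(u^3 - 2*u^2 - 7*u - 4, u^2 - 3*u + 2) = 1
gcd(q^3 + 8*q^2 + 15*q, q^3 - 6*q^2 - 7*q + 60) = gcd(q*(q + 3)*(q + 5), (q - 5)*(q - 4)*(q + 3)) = q + 3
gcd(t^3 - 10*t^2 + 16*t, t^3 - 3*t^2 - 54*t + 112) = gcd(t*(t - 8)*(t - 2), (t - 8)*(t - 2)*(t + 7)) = t^2 - 10*t + 16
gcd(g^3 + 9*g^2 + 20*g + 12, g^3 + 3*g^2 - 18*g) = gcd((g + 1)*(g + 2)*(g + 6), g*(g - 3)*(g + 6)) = g + 6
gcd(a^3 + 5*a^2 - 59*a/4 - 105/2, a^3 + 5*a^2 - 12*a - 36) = a + 6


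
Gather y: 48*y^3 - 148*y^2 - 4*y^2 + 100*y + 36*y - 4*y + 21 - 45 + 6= 48*y^3 - 152*y^2 + 132*y - 18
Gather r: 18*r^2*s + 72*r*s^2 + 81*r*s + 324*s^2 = 18*r^2*s + r*(72*s^2 + 81*s) + 324*s^2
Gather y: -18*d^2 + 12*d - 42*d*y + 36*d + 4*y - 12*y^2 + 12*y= -18*d^2 + 48*d - 12*y^2 + y*(16 - 42*d)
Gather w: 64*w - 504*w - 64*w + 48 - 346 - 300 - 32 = -504*w - 630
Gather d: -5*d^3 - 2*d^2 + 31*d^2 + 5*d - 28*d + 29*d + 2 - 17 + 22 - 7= -5*d^3 + 29*d^2 + 6*d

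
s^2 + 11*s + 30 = (s + 5)*(s + 6)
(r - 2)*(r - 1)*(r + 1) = r^3 - 2*r^2 - r + 2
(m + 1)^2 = m^2 + 2*m + 1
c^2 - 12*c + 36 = (c - 6)^2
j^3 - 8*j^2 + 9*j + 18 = (j - 6)*(j - 3)*(j + 1)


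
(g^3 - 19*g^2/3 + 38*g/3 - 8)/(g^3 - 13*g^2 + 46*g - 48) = (g - 4/3)/(g - 8)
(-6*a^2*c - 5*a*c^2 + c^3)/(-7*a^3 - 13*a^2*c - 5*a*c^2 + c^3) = c*(6*a - c)/(7*a^2 + 6*a*c - c^2)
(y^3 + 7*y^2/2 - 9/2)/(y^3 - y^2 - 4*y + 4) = (2*y^2 + 9*y + 9)/(2*(y^2 - 4))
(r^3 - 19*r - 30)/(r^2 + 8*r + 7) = (r^3 - 19*r - 30)/(r^2 + 8*r + 7)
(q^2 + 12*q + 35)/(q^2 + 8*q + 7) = (q + 5)/(q + 1)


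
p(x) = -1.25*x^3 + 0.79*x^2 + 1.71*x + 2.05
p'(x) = -3.75*x^2 + 1.58*x + 1.71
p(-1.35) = 4.26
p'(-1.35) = -7.26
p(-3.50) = 59.34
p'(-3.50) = -49.76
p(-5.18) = 188.13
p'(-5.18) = -107.10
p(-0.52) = 1.55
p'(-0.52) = -0.13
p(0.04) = 2.12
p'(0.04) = 1.77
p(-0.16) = 1.80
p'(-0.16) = 1.36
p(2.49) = -8.09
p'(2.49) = -17.61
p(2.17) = -3.29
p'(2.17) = -12.52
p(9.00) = -829.82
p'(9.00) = -287.82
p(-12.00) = 2255.29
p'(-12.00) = -557.25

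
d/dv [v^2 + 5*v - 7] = 2*v + 5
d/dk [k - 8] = 1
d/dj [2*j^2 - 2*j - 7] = 4*j - 2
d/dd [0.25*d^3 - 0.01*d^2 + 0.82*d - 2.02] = 0.75*d^2 - 0.02*d + 0.82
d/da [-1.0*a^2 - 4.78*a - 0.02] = -2.0*a - 4.78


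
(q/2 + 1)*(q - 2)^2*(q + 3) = q^4/2 + q^3/2 - 5*q^2 - 2*q + 12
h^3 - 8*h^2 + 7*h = h*(h - 7)*(h - 1)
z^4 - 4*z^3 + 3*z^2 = z^2*(z - 3)*(z - 1)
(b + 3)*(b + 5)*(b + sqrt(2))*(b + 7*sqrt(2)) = b^4 + 8*b^3 + 8*sqrt(2)*b^3 + 29*b^2 + 64*sqrt(2)*b^2 + 112*b + 120*sqrt(2)*b + 210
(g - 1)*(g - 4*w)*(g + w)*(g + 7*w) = g^4 + 4*g^3*w - g^3 - 25*g^2*w^2 - 4*g^2*w - 28*g*w^3 + 25*g*w^2 + 28*w^3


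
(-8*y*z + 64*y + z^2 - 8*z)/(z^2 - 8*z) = (-8*y + z)/z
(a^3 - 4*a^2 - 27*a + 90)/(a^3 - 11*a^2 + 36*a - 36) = (a + 5)/(a - 2)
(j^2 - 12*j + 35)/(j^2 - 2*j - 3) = (-j^2 + 12*j - 35)/(-j^2 + 2*j + 3)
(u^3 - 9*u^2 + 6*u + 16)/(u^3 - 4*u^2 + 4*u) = (u^2 - 7*u - 8)/(u*(u - 2))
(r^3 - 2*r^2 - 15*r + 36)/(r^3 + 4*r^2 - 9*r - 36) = (r - 3)/(r + 3)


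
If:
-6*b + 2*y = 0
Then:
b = y/3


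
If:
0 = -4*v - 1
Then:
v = -1/4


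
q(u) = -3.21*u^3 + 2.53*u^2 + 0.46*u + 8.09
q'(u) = -9.63*u^2 + 5.06*u + 0.46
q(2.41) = -21.04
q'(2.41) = -43.28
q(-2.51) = 73.64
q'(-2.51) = -72.91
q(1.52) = 3.36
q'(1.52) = -14.10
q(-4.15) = 279.18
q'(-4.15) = -186.39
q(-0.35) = 8.38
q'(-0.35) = -2.49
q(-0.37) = 8.43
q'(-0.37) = -2.73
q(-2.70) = 88.47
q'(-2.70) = -83.40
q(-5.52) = 622.55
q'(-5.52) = -320.90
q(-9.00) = 2548.97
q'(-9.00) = -825.11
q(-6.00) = 789.77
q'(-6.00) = -376.58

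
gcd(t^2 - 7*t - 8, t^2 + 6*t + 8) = 1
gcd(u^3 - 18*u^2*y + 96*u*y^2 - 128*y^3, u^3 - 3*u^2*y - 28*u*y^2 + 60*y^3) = -u + 2*y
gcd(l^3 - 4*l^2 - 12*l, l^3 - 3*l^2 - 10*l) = l^2 + 2*l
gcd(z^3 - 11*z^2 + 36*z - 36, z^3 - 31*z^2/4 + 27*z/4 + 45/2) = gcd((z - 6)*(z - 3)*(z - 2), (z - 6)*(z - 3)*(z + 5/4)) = z^2 - 9*z + 18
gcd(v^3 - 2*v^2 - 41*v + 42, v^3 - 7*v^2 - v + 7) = v^2 - 8*v + 7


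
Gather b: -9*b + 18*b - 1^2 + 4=9*b + 3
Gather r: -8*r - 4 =-8*r - 4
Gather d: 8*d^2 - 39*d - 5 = 8*d^2 - 39*d - 5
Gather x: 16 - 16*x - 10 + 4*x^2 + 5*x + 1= 4*x^2 - 11*x + 7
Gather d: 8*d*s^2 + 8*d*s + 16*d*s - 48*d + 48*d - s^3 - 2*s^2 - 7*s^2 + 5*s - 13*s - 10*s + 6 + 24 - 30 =d*(8*s^2 + 24*s) - s^3 - 9*s^2 - 18*s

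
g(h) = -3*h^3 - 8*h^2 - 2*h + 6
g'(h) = -9*h^2 - 16*h - 2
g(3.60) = -244.85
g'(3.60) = -176.24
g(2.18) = -67.46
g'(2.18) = -79.65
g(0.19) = 5.31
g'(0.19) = -5.36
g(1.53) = -26.53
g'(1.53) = -47.55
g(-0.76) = 4.22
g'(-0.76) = 4.96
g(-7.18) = 718.38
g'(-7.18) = -351.09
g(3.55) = -236.14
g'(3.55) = -172.22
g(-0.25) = 6.05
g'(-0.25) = 1.44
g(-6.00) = 378.00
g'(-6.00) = -230.00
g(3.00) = -153.00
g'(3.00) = -131.00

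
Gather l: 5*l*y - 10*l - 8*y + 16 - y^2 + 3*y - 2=l*(5*y - 10) - y^2 - 5*y + 14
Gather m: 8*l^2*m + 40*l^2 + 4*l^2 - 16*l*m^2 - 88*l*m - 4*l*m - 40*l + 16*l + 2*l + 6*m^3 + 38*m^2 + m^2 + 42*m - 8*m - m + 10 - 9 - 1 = 44*l^2 - 22*l + 6*m^3 + m^2*(39 - 16*l) + m*(8*l^2 - 92*l + 33)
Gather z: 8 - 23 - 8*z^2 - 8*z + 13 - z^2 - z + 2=-9*z^2 - 9*z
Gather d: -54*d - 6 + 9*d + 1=-45*d - 5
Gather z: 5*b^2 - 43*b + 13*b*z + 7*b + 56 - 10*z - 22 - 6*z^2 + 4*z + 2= 5*b^2 - 36*b - 6*z^2 + z*(13*b - 6) + 36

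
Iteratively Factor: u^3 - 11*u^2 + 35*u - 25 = (u - 5)*(u^2 - 6*u + 5) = (u - 5)^2*(u - 1)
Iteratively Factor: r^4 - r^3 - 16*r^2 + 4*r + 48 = (r - 2)*(r^3 + r^2 - 14*r - 24) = (r - 2)*(r + 3)*(r^2 - 2*r - 8) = (r - 2)*(r + 2)*(r + 3)*(r - 4)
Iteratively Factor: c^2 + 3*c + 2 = (c + 1)*(c + 2)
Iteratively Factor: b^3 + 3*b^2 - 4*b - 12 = (b + 3)*(b^2 - 4) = (b + 2)*(b + 3)*(b - 2)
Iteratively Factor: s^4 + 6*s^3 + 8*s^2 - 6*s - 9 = (s + 3)*(s^3 + 3*s^2 - s - 3) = (s + 3)^2*(s^2 - 1) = (s - 1)*(s + 3)^2*(s + 1)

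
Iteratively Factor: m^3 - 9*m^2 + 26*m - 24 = (m - 3)*(m^2 - 6*m + 8) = (m - 4)*(m - 3)*(m - 2)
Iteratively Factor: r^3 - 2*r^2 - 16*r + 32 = (r - 4)*(r^2 + 2*r - 8) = (r - 4)*(r + 4)*(r - 2)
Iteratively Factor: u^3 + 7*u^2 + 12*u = (u + 4)*(u^2 + 3*u) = u*(u + 4)*(u + 3)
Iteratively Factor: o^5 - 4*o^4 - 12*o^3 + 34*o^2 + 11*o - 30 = (o - 1)*(o^4 - 3*o^3 - 15*o^2 + 19*o + 30) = (o - 5)*(o - 1)*(o^3 + 2*o^2 - 5*o - 6) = (o - 5)*(o - 1)*(o + 1)*(o^2 + o - 6) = (o - 5)*(o - 2)*(o - 1)*(o + 1)*(o + 3)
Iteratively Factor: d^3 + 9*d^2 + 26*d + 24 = (d + 2)*(d^2 + 7*d + 12) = (d + 2)*(d + 3)*(d + 4)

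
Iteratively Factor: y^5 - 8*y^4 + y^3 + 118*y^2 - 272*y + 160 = (y - 1)*(y^4 - 7*y^3 - 6*y^2 + 112*y - 160) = (y - 1)*(y + 4)*(y^3 - 11*y^2 + 38*y - 40) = (y - 2)*(y - 1)*(y + 4)*(y^2 - 9*y + 20) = (y - 5)*(y - 2)*(y - 1)*(y + 4)*(y - 4)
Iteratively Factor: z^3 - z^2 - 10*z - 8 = (z + 2)*(z^2 - 3*z - 4) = (z - 4)*(z + 2)*(z + 1)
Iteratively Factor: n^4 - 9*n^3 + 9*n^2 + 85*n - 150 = (n + 3)*(n^3 - 12*n^2 + 45*n - 50) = (n - 5)*(n + 3)*(n^2 - 7*n + 10) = (n - 5)*(n - 2)*(n + 3)*(n - 5)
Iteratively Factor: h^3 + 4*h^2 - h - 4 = (h - 1)*(h^2 + 5*h + 4) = (h - 1)*(h + 4)*(h + 1)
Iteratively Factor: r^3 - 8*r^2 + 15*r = (r - 3)*(r^2 - 5*r) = (r - 5)*(r - 3)*(r)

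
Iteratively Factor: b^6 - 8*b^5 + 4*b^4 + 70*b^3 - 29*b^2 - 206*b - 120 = (b + 1)*(b^5 - 9*b^4 + 13*b^3 + 57*b^2 - 86*b - 120) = (b + 1)*(b + 2)*(b^4 - 11*b^3 + 35*b^2 - 13*b - 60) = (b - 4)*(b + 1)*(b + 2)*(b^3 - 7*b^2 + 7*b + 15) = (b - 5)*(b - 4)*(b + 1)*(b + 2)*(b^2 - 2*b - 3) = (b - 5)*(b - 4)*(b + 1)^2*(b + 2)*(b - 3)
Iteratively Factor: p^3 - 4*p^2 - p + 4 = (p - 4)*(p^2 - 1) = (p - 4)*(p + 1)*(p - 1)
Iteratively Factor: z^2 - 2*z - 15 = (z - 5)*(z + 3)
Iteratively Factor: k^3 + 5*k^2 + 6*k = (k + 2)*(k^2 + 3*k) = k*(k + 2)*(k + 3)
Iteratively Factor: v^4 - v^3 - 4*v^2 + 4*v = (v - 1)*(v^3 - 4*v) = (v - 2)*(v - 1)*(v^2 + 2*v) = (v - 2)*(v - 1)*(v + 2)*(v)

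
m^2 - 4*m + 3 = (m - 3)*(m - 1)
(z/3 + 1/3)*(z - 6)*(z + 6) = z^3/3 + z^2/3 - 12*z - 12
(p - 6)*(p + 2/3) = p^2 - 16*p/3 - 4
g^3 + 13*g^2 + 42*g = g*(g + 6)*(g + 7)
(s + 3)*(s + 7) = s^2 + 10*s + 21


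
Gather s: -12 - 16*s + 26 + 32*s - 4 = 16*s + 10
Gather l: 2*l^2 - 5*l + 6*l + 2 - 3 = 2*l^2 + l - 1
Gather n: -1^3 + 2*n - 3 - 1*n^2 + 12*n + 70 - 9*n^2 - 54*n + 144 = -10*n^2 - 40*n + 210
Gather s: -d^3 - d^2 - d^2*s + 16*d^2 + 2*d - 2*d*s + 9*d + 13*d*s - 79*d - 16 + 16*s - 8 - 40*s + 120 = -d^3 + 15*d^2 - 68*d + s*(-d^2 + 11*d - 24) + 96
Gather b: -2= -2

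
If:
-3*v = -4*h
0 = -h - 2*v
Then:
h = 0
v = 0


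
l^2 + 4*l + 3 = (l + 1)*(l + 3)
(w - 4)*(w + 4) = w^2 - 16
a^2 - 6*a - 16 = (a - 8)*(a + 2)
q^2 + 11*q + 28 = (q + 4)*(q + 7)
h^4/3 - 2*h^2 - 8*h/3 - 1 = (h/3 + 1/3)*(h - 3)*(h + 1)^2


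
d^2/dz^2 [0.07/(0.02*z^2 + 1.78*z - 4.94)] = (-5.6e-5*z^2 - 0.004984*z + 0.07*(0.04*z + 1.78)*(0.08*z + 3.56) + 0.013832)/(0.02*z^2 + 1.78*z - 4.94)^3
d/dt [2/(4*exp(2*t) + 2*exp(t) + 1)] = (-16*exp(t) - 4)*exp(t)/(4*exp(2*t) + 2*exp(t) + 1)^2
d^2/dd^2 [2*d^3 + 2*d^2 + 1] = 12*d + 4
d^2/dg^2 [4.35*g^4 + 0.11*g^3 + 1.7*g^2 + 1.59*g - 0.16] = 52.2*g^2 + 0.66*g + 3.4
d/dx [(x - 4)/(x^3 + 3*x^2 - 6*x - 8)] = (x^3 + 3*x^2 - 6*x - 3*(x - 4)*(x^2 + 2*x - 2) - 8)/(x^3 + 3*x^2 - 6*x - 8)^2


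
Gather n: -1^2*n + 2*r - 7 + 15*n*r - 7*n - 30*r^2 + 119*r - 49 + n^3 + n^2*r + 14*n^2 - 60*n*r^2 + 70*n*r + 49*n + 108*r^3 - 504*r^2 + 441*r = n^3 + n^2*(r + 14) + n*(-60*r^2 + 85*r + 41) + 108*r^3 - 534*r^2 + 562*r - 56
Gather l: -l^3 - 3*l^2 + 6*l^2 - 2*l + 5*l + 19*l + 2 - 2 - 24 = -l^3 + 3*l^2 + 22*l - 24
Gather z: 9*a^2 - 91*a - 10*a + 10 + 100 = 9*a^2 - 101*a + 110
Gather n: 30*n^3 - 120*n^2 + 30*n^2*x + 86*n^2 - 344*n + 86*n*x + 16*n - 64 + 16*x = 30*n^3 + n^2*(30*x - 34) + n*(86*x - 328) + 16*x - 64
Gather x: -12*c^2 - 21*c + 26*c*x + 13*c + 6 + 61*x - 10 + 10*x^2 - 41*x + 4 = -12*c^2 - 8*c + 10*x^2 + x*(26*c + 20)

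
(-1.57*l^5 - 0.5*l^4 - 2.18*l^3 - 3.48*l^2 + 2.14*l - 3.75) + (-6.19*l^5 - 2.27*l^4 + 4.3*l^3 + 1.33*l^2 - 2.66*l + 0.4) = -7.76*l^5 - 2.77*l^4 + 2.12*l^3 - 2.15*l^2 - 0.52*l - 3.35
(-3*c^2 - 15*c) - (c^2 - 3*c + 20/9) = -4*c^2 - 12*c - 20/9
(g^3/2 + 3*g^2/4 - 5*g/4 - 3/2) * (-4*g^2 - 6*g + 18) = -2*g^5 - 6*g^4 + 19*g^3/2 + 27*g^2 - 27*g/2 - 27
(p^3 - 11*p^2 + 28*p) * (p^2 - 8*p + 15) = p^5 - 19*p^4 + 131*p^3 - 389*p^2 + 420*p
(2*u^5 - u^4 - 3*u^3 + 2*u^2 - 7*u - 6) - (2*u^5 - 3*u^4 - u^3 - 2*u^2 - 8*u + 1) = 2*u^4 - 2*u^3 + 4*u^2 + u - 7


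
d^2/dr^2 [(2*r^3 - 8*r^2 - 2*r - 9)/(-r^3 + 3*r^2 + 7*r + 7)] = 4*(r^6 - 18*r^5 + 60*r^4 - 8*r^3 - 330*r^2 + 168*r + 273)/(r^9 - 9*r^8 + 6*r^7 + 78*r^6 + 84*r^5 - 336*r^4 - 1078*r^3 - 1470*r^2 - 1029*r - 343)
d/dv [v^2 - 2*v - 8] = 2*v - 2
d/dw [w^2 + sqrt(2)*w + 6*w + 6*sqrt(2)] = 2*w + sqrt(2) + 6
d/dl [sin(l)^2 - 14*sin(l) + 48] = 2*(sin(l) - 7)*cos(l)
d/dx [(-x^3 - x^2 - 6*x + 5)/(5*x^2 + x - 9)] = (-5*x^4 - 2*x^3 + 56*x^2 - 32*x + 49)/(25*x^4 + 10*x^3 - 89*x^2 - 18*x + 81)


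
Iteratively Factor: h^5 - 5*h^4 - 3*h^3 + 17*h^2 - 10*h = (h + 2)*(h^4 - 7*h^3 + 11*h^2 - 5*h) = (h - 5)*(h + 2)*(h^3 - 2*h^2 + h) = h*(h - 5)*(h + 2)*(h^2 - 2*h + 1) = h*(h - 5)*(h - 1)*(h + 2)*(h - 1)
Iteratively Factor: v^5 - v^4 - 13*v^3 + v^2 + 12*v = (v - 1)*(v^4 - 13*v^2 - 12*v) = (v - 4)*(v - 1)*(v^3 + 4*v^2 + 3*v) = v*(v - 4)*(v - 1)*(v^2 + 4*v + 3) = v*(v - 4)*(v - 1)*(v + 3)*(v + 1)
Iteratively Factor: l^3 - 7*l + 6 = (l - 2)*(l^2 + 2*l - 3) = (l - 2)*(l - 1)*(l + 3)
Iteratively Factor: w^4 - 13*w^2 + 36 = (w + 2)*(w^3 - 2*w^2 - 9*w + 18) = (w - 3)*(w + 2)*(w^2 + w - 6) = (w - 3)*(w - 2)*(w + 2)*(w + 3)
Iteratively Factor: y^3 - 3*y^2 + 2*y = (y - 1)*(y^2 - 2*y) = (y - 2)*(y - 1)*(y)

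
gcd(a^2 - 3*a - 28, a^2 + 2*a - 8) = a + 4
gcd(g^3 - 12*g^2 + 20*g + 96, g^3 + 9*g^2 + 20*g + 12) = g + 2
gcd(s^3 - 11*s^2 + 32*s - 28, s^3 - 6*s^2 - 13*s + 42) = s^2 - 9*s + 14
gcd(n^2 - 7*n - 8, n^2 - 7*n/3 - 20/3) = 1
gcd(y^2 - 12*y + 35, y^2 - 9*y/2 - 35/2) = y - 7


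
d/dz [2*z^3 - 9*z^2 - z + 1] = 6*z^2 - 18*z - 1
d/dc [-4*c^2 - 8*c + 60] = -8*c - 8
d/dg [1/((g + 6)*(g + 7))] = (-2*g - 13)/(g^4 + 26*g^3 + 253*g^2 + 1092*g + 1764)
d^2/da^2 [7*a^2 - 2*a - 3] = 14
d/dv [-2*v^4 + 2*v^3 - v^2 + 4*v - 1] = -8*v^3 + 6*v^2 - 2*v + 4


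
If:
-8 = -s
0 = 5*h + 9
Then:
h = -9/5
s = 8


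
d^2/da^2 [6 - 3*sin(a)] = 3*sin(a)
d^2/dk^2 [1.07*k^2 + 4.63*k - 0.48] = 2.14000000000000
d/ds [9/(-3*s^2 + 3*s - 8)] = 27*(2*s - 1)/(3*s^2 - 3*s + 8)^2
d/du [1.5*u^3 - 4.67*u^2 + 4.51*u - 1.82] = 4.5*u^2 - 9.34*u + 4.51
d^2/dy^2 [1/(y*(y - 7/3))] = 6*(27*y^2 - 63*y + 49)/(y^3*(27*y^3 - 189*y^2 + 441*y - 343))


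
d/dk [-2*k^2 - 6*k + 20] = -4*k - 6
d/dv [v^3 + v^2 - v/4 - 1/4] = 3*v^2 + 2*v - 1/4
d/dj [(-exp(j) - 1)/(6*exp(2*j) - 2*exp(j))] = (3*exp(2*j) + 6*exp(j) - 1)*exp(-j)/(2*(9*exp(2*j) - 6*exp(j) + 1))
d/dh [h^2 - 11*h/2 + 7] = 2*h - 11/2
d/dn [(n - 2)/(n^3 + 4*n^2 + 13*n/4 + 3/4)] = 4*(-4*n^2 + 6*n + 29)/(8*n^5 + 60*n^4 + 150*n^3 + 145*n^2 + 60*n + 9)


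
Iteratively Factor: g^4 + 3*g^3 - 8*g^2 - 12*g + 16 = (g + 4)*(g^3 - g^2 - 4*g + 4) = (g - 2)*(g + 4)*(g^2 + g - 2) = (g - 2)*(g - 1)*(g + 4)*(g + 2)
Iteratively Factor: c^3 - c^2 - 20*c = (c - 5)*(c^2 + 4*c) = (c - 5)*(c + 4)*(c)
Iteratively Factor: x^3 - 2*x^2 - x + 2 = (x - 2)*(x^2 - 1) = (x - 2)*(x + 1)*(x - 1)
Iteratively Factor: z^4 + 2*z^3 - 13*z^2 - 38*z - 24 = (z + 1)*(z^3 + z^2 - 14*z - 24) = (z + 1)*(z + 2)*(z^2 - z - 12) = (z - 4)*(z + 1)*(z + 2)*(z + 3)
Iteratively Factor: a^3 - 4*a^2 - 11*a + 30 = (a - 5)*(a^2 + a - 6) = (a - 5)*(a + 3)*(a - 2)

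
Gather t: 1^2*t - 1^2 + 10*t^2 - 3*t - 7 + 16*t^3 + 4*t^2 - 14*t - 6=16*t^3 + 14*t^2 - 16*t - 14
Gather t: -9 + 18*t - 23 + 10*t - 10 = 28*t - 42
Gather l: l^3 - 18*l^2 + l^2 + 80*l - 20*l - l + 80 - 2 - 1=l^3 - 17*l^2 + 59*l + 77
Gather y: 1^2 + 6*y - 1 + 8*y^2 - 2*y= 8*y^2 + 4*y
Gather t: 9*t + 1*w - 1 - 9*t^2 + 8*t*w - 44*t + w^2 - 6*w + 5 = -9*t^2 + t*(8*w - 35) + w^2 - 5*w + 4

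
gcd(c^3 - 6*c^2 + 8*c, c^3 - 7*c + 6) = c - 2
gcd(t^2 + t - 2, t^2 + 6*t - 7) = t - 1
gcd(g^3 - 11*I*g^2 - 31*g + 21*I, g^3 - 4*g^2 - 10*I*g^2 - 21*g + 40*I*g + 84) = g^2 - 10*I*g - 21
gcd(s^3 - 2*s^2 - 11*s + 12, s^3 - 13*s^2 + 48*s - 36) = s - 1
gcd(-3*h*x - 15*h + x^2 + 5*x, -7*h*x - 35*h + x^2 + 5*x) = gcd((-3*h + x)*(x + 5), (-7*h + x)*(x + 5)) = x + 5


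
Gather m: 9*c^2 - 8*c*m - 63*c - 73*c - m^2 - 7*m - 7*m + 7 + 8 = 9*c^2 - 136*c - m^2 + m*(-8*c - 14) + 15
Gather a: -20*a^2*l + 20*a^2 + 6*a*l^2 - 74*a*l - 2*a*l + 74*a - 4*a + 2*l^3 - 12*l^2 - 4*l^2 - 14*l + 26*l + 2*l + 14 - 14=a^2*(20 - 20*l) + a*(6*l^2 - 76*l + 70) + 2*l^3 - 16*l^2 + 14*l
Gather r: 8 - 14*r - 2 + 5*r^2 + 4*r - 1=5*r^2 - 10*r + 5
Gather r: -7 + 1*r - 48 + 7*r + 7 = 8*r - 48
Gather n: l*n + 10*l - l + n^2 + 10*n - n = 9*l + n^2 + n*(l + 9)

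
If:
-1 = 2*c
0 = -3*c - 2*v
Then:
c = -1/2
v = 3/4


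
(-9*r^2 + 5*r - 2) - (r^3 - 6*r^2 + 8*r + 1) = -r^3 - 3*r^2 - 3*r - 3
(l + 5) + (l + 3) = 2*l + 8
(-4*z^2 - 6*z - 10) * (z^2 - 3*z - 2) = -4*z^4 + 6*z^3 + 16*z^2 + 42*z + 20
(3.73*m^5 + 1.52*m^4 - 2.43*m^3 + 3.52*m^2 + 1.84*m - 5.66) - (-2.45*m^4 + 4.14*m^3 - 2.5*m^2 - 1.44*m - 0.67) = 3.73*m^5 + 3.97*m^4 - 6.57*m^3 + 6.02*m^2 + 3.28*m - 4.99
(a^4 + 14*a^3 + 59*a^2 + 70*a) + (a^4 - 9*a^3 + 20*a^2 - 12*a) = 2*a^4 + 5*a^3 + 79*a^2 + 58*a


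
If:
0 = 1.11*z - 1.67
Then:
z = 1.50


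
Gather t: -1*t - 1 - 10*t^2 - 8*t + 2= -10*t^2 - 9*t + 1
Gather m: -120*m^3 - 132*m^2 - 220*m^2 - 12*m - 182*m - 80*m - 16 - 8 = -120*m^3 - 352*m^2 - 274*m - 24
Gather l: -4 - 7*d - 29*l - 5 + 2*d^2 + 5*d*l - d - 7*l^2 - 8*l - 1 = 2*d^2 - 8*d - 7*l^2 + l*(5*d - 37) - 10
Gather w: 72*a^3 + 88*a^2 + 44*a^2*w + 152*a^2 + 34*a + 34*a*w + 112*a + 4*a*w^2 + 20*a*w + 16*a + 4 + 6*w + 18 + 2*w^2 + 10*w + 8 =72*a^3 + 240*a^2 + 162*a + w^2*(4*a + 2) + w*(44*a^2 + 54*a + 16) + 30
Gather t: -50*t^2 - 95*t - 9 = -50*t^2 - 95*t - 9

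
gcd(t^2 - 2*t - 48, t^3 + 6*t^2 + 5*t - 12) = 1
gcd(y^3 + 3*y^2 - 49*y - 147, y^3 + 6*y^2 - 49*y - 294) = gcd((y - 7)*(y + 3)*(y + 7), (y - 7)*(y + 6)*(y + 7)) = y^2 - 49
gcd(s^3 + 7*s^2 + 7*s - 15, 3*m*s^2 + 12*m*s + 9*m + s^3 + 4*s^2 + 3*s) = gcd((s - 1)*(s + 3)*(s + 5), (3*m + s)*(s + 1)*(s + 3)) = s + 3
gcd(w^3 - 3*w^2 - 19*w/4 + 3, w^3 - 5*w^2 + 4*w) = w - 4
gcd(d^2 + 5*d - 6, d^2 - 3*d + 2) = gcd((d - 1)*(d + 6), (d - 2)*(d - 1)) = d - 1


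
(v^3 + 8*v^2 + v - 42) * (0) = 0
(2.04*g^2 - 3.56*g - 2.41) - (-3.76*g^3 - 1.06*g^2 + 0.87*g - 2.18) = 3.76*g^3 + 3.1*g^2 - 4.43*g - 0.23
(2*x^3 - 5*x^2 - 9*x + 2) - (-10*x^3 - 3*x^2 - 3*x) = 12*x^3 - 2*x^2 - 6*x + 2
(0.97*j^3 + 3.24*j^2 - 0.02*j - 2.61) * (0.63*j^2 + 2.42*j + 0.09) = 0.6111*j^5 + 4.3886*j^4 + 7.9155*j^3 - 1.4011*j^2 - 6.318*j - 0.2349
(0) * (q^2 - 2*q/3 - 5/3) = 0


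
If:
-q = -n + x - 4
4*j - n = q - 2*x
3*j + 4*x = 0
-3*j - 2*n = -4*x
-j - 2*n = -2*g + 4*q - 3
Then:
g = 179/62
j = 16/31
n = -48/31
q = 88/31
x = -12/31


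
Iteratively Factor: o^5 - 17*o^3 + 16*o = (o + 1)*(o^4 - o^3 - 16*o^2 + 16*o) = (o + 1)*(o + 4)*(o^3 - 5*o^2 + 4*o) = (o - 4)*(o + 1)*(o + 4)*(o^2 - o) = (o - 4)*(o - 1)*(o + 1)*(o + 4)*(o)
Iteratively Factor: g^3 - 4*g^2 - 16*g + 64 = (g + 4)*(g^2 - 8*g + 16) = (g - 4)*(g + 4)*(g - 4)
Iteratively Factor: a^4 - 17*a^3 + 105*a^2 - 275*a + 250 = (a - 5)*(a^3 - 12*a^2 + 45*a - 50) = (a - 5)^2*(a^2 - 7*a + 10) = (a - 5)^2*(a - 2)*(a - 5)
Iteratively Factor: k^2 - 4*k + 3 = (k - 3)*(k - 1)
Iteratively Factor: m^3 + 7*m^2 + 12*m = (m + 4)*(m^2 + 3*m) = m*(m + 4)*(m + 3)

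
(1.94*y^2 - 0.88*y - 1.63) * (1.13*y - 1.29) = 2.1922*y^3 - 3.497*y^2 - 0.7067*y + 2.1027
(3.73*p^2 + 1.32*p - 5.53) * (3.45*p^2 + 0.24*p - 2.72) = 12.8685*p^4 + 5.4492*p^3 - 28.9073*p^2 - 4.9176*p + 15.0416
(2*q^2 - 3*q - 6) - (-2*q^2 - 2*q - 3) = 4*q^2 - q - 3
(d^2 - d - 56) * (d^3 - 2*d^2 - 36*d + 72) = d^5 - 3*d^4 - 90*d^3 + 220*d^2 + 1944*d - 4032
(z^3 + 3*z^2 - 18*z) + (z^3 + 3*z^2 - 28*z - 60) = 2*z^3 + 6*z^2 - 46*z - 60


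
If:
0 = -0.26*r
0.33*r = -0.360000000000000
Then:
No Solution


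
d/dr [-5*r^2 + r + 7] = 1 - 10*r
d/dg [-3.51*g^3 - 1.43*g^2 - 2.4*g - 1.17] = -10.53*g^2 - 2.86*g - 2.4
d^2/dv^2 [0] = 0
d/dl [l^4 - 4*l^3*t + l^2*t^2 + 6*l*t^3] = 4*l^3 - 12*l^2*t + 2*l*t^2 + 6*t^3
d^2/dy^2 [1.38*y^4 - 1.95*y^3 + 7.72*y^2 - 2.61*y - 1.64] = 16.56*y^2 - 11.7*y + 15.44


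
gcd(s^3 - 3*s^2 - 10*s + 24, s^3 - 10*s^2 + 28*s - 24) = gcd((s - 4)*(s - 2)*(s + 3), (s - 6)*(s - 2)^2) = s - 2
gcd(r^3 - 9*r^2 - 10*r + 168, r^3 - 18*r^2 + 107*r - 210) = r^2 - 13*r + 42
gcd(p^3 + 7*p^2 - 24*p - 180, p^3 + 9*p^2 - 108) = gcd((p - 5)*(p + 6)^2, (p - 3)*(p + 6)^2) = p^2 + 12*p + 36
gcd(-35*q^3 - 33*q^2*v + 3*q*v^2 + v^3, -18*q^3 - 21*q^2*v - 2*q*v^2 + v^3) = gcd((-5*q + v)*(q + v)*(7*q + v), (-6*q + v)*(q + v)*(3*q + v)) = q + v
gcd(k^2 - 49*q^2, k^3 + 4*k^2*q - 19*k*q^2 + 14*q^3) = k + 7*q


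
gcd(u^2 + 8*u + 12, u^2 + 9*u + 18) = u + 6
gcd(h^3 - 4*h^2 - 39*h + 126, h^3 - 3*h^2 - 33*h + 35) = h - 7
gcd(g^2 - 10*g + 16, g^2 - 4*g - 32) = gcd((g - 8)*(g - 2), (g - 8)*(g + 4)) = g - 8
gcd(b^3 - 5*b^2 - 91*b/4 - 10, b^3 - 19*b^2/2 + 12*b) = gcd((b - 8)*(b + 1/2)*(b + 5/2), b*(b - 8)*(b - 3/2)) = b - 8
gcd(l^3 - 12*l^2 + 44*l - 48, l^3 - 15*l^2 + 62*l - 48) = l - 6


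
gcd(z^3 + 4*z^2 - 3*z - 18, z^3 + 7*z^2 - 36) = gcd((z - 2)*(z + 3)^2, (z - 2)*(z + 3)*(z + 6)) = z^2 + z - 6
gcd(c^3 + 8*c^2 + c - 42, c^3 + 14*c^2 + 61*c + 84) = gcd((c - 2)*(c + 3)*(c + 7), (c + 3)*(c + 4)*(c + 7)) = c^2 + 10*c + 21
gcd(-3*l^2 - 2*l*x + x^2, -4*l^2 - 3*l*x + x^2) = l + x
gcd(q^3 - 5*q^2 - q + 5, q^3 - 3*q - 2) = q + 1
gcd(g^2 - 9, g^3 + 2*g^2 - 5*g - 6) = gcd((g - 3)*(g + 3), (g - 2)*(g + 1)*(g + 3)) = g + 3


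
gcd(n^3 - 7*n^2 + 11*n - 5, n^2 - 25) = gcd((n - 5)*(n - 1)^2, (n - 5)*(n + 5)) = n - 5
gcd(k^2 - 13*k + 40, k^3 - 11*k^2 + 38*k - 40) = k - 5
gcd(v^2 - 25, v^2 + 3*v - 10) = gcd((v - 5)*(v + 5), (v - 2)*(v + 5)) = v + 5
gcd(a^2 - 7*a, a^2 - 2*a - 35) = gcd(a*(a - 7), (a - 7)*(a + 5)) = a - 7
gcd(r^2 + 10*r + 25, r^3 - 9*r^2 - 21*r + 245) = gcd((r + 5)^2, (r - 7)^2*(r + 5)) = r + 5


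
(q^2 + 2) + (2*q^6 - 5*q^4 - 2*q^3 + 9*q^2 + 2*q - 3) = 2*q^6 - 5*q^4 - 2*q^3 + 10*q^2 + 2*q - 1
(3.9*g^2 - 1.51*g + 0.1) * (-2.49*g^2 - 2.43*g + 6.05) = -9.711*g^4 - 5.7171*g^3 + 27.0153*g^2 - 9.3785*g + 0.605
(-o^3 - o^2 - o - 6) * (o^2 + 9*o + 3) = -o^5 - 10*o^4 - 13*o^3 - 18*o^2 - 57*o - 18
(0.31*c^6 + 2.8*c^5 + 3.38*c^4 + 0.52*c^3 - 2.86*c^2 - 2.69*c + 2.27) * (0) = 0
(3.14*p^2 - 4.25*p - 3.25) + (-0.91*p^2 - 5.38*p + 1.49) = 2.23*p^2 - 9.63*p - 1.76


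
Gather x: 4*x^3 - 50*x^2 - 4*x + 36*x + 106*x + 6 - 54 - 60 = 4*x^3 - 50*x^2 + 138*x - 108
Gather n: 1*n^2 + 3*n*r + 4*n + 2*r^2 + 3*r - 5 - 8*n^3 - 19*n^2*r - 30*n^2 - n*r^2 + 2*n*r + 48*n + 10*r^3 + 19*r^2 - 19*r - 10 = -8*n^3 + n^2*(-19*r - 29) + n*(-r^2 + 5*r + 52) + 10*r^3 + 21*r^2 - 16*r - 15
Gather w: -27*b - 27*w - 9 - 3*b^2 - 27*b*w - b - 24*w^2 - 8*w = -3*b^2 - 28*b - 24*w^2 + w*(-27*b - 35) - 9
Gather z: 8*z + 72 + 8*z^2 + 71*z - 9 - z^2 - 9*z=7*z^2 + 70*z + 63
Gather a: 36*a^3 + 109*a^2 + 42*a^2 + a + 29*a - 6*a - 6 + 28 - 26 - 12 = 36*a^3 + 151*a^2 + 24*a - 16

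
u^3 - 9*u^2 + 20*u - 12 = (u - 6)*(u - 2)*(u - 1)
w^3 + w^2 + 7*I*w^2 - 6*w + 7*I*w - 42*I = (w - 2)*(w + 3)*(w + 7*I)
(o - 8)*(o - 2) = o^2 - 10*o + 16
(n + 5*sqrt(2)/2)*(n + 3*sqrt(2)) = n^2 + 11*sqrt(2)*n/2 + 15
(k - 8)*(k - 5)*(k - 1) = k^3 - 14*k^2 + 53*k - 40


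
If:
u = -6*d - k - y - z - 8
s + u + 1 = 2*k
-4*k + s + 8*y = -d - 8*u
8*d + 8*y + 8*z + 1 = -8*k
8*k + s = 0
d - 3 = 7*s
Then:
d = -83/54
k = 35/432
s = -35/54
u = -41/216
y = 145/288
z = 715/864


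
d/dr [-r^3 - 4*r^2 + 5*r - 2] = -3*r^2 - 8*r + 5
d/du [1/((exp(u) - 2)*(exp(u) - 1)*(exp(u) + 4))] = -((exp(u) - 2)*(exp(u) - 1) + (exp(u) - 2)*(exp(u) + 4) + (exp(u) - 1)*(exp(u) + 4))/(4*(exp(u) - 2)^2*(exp(u) + 4)^2*sinh(u/2)^2)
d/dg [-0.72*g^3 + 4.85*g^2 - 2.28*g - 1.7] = -2.16*g^2 + 9.7*g - 2.28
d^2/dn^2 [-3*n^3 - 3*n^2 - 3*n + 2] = -18*n - 6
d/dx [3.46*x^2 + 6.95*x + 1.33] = 6.92*x + 6.95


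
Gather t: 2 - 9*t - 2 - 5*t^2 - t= -5*t^2 - 10*t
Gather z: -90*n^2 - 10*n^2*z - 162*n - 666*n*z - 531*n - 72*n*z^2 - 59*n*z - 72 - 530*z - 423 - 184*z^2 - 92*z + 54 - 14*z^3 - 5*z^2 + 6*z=-90*n^2 - 693*n - 14*z^3 + z^2*(-72*n - 189) + z*(-10*n^2 - 725*n - 616) - 441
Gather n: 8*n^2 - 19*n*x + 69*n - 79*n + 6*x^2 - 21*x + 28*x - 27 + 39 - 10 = 8*n^2 + n*(-19*x - 10) + 6*x^2 + 7*x + 2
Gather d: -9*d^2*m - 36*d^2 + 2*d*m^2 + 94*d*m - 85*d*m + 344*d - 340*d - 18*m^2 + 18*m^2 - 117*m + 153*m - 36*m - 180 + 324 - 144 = d^2*(-9*m - 36) + d*(2*m^2 + 9*m + 4)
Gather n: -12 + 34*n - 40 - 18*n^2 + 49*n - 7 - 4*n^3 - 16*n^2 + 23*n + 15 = -4*n^3 - 34*n^2 + 106*n - 44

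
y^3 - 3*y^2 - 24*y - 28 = (y - 7)*(y + 2)^2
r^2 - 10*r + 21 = (r - 7)*(r - 3)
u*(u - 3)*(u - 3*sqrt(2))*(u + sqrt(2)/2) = u^4 - 5*sqrt(2)*u^3/2 - 3*u^3 - 3*u^2 + 15*sqrt(2)*u^2/2 + 9*u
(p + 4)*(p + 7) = p^2 + 11*p + 28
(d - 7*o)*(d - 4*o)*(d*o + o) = d^3*o - 11*d^2*o^2 + d^2*o + 28*d*o^3 - 11*d*o^2 + 28*o^3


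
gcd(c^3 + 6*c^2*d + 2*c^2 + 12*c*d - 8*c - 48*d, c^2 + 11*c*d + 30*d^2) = c + 6*d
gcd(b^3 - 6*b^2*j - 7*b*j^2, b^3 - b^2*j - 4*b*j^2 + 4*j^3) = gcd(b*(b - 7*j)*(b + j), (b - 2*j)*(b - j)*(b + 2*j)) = 1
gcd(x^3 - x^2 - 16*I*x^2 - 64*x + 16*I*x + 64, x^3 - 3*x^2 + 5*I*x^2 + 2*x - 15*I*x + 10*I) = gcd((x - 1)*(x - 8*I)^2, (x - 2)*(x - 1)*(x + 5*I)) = x - 1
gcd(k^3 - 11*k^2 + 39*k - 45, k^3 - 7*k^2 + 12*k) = k - 3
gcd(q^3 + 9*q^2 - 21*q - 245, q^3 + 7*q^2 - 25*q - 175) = q^2 + 2*q - 35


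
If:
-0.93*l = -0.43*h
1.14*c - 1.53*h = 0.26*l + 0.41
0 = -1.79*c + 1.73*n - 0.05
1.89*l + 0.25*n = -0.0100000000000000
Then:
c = 0.23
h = -0.09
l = -0.04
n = 0.27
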